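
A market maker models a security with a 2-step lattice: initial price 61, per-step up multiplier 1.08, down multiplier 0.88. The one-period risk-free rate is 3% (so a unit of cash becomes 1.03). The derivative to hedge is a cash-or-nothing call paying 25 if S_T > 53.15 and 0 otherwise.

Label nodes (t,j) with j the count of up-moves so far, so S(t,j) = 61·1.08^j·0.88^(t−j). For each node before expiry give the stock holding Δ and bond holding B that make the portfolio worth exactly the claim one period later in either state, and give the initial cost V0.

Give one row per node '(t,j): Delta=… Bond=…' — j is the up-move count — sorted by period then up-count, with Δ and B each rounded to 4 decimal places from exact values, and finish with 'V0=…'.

The replicating-portfolio and risk-neutral prices coincide; use p* = (1.03−0.88)/(1.08−0.88) = 0.7500 for the latter.
Terminal payoffs: V(2,0)=0.0000, V(2,1)=25.0000, V(2,2)=25.0000
Node (1,0) S=53.6800: V=(p*·25.0000+(1−p*)·0.0000)/1.03=18.2039; Δ=(25.0000−0.0000)/(57.9744−47.2384)=2.3286; B=V−Δ·S=-106.7961
Node (1,1) S=65.8800: V=(p*·25.0000+(1−p*)·25.0000)/1.03=24.2718; Δ=(25.0000−25.0000)/(71.1504−57.9744)=0.0000; B=V−Δ·S=24.2718
Node (0,0) S=61.0000: V=(p*·24.2718+(1−p*)·18.2039)/1.03=22.0921; Δ=(24.2718−18.2039)/(65.8800−53.6800)=0.4974; B=V−Δ·S=-8.2477
Check: Δ(0,0)·S0 + B(0,0) = 22.0921 = V0.

(0,0): Delta=0.4974 Bond=-8.2477
(1,0): Delta=2.3286 Bond=-106.7961
(1,1): Delta=0.0000 Bond=24.2718
V0=22.0921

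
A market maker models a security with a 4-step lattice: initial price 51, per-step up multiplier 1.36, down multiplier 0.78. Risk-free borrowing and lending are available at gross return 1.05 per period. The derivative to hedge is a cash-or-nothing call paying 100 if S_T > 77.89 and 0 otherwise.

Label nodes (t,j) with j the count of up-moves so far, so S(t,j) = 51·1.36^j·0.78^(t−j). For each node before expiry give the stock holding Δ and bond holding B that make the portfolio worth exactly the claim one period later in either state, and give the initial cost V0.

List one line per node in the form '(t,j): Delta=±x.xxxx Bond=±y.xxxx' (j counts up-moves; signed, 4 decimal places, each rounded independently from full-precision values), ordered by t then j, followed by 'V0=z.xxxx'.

No-arbitrage ⇒ martingale measure with p* = (R−d)/(u−d) = 0.4655.
At expiry t=4: V(4,0)=0.0000, V(4,1)=0.0000, V(4,2)=0.0000, V(4,3)=100.0000, V(4,4)=100.0000
(3,0): S=24.2022. Δ = (V_up−V_dn)/(S_up−S_dn) = (0.0000−0.0000)/(32.9149−18.8777) = 0.0000. V = [p*·0.0000 + (1−p*)·0.0000]/1.05 = 0.0000. B = V − Δ·S = 0.0000.
(3,1): S=42.1986. Δ = (V_up−V_dn)/(S_up−S_dn) = (0.0000−0.0000)/(57.3901−32.9149) = 0.0000. V = [p*·0.0000 + (1−p*)·0.0000]/1.05 = 0.0000. B = V − Δ·S = 0.0000.
(3,2): S=73.5771. Δ = (V_up−V_dn)/(S_up−S_dn) = (100.0000−0.0000)/(100.0648−57.3901) = 2.3433. V = [p*·100.0000 + (1−p*)·0.0000]/1.05 = 44.3350. B = V − Δ·S = -128.0788.
(3,3): S=128.2883. Δ = (V_up−V_dn)/(S_up−S_dn) = (100.0000−100.0000)/(174.4720−100.0648) = 0.0000. V = [p*·100.0000 + (1−p*)·100.0000]/1.05 = 95.2381. B = V − Δ·S = 95.2381.
(2,0): S=31.0284. Δ = (V_up−V_dn)/(S_up−S_dn) = (0.0000−0.0000)/(42.1986−24.2022) = 0.0000. V = [p*·0.0000 + (1−p*)·0.0000]/1.05 = 0.0000. B = V − Δ·S = 0.0000.
(2,1): S=54.1008. Δ = (V_up−V_dn)/(S_up−S_dn) = (44.3350−0.0000)/(73.5771−42.1986) = 1.4129. V = [p*·44.3350 + (1−p*)·0.0000]/1.05 = 19.6559. B = V − Δ·S = -56.7837.
(2,2): S=94.3296. Δ = (V_up−V_dn)/(S_up−S_dn) = (95.2381−44.3350)/(128.2883−73.5771) = 0.9304. V = [p*·95.2381 + (1−p*)·44.3350]/1.05 = 64.7917. B = V − Δ·S = -22.9723.
(1,0): S=39.7800. Δ = (V_up−V_dn)/(S_up−S_dn) = (19.6559−0.0000)/(54.1008−31.0284) = 0.8519. V = [p*·19.6559 + (1−p*)·0.0000]/1.05 = 8.7144. B = V − Δ·S = -25.1750.
(1,1): S=69.3600. Δ = (V_up−V_dn)/(S_up−S_dn) = (64.7917−19.6559)/(94.3296−54.1008) = 1.1220. V = [p*·64.7917 + (1−p*)·19.6559]/1.05 = 38.7308. B = V − Δ·S = -39.0895.
(0,0): S=51.0000. Δ = (V_up−V_dn)/(S_up−S_dn) = (38.7308−8.7144)/(69.3600−39.7800) = 1.0148. V = [p*·38.7308 + (1−p*)·8.7144]/1.05 = 21.6072. B = V − Δ·S = -30.1452.
Root portfolio cost Δ·51+B reproduces V0=21.6072.

(0,0): Delta=1.0148 Bond=-30.1452
(1,0): Delta=0.8519 Bond=-25.1750
(1,1): Delta=1.1220 Bond=-39.0895
(2,0): Delta=0.0000 Bond=0.0000
(2,1): Delta=1.4129 Bond=-56.7837
(2,2): Delta=0.9304 Bond=-22.9723
(3,0): Delta=0.0000 Bond=0.0000
(3,1): Delta=0.0000 Bond=0.0000
(3,2): Delta=2.3433 Bond=-128.0788
(3,3): Delta=0.0000 Bond=95.2381
V0=21.6072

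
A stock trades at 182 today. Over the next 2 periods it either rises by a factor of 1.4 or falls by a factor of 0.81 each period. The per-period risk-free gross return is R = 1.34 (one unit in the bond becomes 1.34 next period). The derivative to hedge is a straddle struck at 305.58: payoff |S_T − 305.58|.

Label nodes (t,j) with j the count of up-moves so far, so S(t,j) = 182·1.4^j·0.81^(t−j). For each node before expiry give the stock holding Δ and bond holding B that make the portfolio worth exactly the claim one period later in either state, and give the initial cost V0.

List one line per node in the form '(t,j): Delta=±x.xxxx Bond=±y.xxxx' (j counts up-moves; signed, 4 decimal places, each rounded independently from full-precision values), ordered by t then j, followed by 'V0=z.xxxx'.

(0,0): Delta=-0.3615 Bond=99.9340
(1,0): Delta=-1.0000 Bond=228.0448
(1,1): Delta=-0.3196 Bond=123.2550
V0=34.1478

The replicating-portfolio and risk-neutral prices coincide; use p* = (1.34−0.81)/(1.4−0.81) = 0.8983 for the latter.
Terminal payoffs: V(2,0)=186.1698, V(2,1)=99.1920, V(2,2)=51.1400
(1,0): S=147.4200. Δ = (V_up−V_dn)/(S_up−S_dn) = (99.1920−186.1698)/(206.3880−119.4102) = -1.0000. V = [p*·99.1920 + (1−p*)·186.1698]/1.34 = 80.6248. B = V − Δ·S = 228.0448.
(1,1): S=254.8000. Δ = (V_up−V_dn)/(S_up−S_dn) = (51.1400−99.1920)/(356.7200−206.3880) = -0.3196. V = [p*·51.1400 + (1−p*)·99.1920]/1.34 = 41.8109. B = V − Δ·S = 123.2550.
(0,0): S=182.0000. Δ = (V_up−V_dn)/(S_up−S_dn) = (41.8109−80.6248)/(254.8000−147.4200) = -0.3615. V = [p*·41.8109 + (1−p*)·80.6248]/1.34 = 34.1478. B = V − Δ·S = 99.9340.
Check: Δ(0,0)·S0 + B(0,0) = 34.1478 = V0.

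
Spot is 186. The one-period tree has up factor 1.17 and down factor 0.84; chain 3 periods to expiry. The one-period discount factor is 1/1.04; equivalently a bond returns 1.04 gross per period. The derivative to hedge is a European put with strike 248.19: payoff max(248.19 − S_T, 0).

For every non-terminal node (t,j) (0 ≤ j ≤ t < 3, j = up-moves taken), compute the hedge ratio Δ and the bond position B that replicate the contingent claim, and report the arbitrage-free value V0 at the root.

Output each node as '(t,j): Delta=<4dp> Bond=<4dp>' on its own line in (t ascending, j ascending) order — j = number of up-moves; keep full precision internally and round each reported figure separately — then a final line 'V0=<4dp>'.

Under the risk-neutral measure, an up-move has probability p* = (R−d)/(u−d) = 0.6061 and values discount at R = 1.04.
Terminal payoffs: V(3,0)=137.9471, V(3,1)=94.6373, V(3,2)=34.3131, V(3,3)=0.0000
Node (2,0) S=131.2416: V=(p*·94.6373+(1−p*)·137.9471)/1.04=107.4026; Δ=(94.6373−137.9471)/(153.5527−110.2429)=-1.0000; B=V−Δ·S=238.6442
Node (2,1) S=182.8008: V=(p*·34.3131+(1−p*)·94.6373)/1.04=55.8434; Δ=(34.3131−94.6373)/(213.8769−153.5527)=-1.0000; B=V−Δ·S=238.6442
Node (2,2) S=254.6154: V=(p*·0.0000+(1−p*)·34.3131)/1.04=12.9974; Δ=(0.0000−34.3131)/(297.9000−213.8769)=-0.4084; B=V−Δ·S=116.9764
Node (1,0) S=156.2400: V=(p*·55.8434+(1−p*)·107.4026)/1.04=73.2256; Δ=(55.8434−107.4026)/(182.8008−131.2416)=-1.0000; B=V−Δ·S=229.4656
Node (1,1) S=217.6200: V=(p*·12.9974+(1−p*)·55.8434)/1.04=28.7270; Δ=(12.9974−55.8434)/(254.6154−182.8008)=-0.5966; B=V−Δ·S=158.5636
Node (0,0) S=186.0000: V=(p*·28.7270+(1−p*)·73.2256)/1.04=44.4777; Δ=(28.7270−73.2256)/(217.6200−156.2400)=-0.7250; B=V−Δ·S=179.3218
Check: Δ(0,0)·S0 + B(0,0) = 44.4777 = V0.

(0,0): Delta=-0.7250 Bond=179.3218
(1,0): Delta=-1.0000 Bond=229.4656
(1,1): Delta=-0.5966 Bond=158.5636
(2,0): Delta=-1.0000 Bond=238.6442
(2,1): Delta=-1.0000 Bond=238.6442
(2,2): Delta=-0.4084 Bond=116.9764
V0=44.4777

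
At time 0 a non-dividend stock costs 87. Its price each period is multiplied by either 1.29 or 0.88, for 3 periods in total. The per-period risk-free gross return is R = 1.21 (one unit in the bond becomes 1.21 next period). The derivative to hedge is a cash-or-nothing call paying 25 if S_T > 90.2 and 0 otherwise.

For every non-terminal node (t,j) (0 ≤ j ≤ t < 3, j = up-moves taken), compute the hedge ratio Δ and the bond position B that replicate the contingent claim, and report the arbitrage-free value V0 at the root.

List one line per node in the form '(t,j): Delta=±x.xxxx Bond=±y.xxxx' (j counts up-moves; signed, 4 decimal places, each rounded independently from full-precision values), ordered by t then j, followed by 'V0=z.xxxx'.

Since d<R<u, set p* = (R−d)/(u−d) = 0.8049; price each node as the discounted p*-expectation of its children.
Payoff layer (t=3): V(3,0)=0.0000, V(3,1)=0.0000, V(3,2)=25.0000, V(3,3)=25.0000
  t=2,j=0: stock 67.3728 → up 86.9109 (V=0.0000), down 59.2881 (V=0.0000). Price 0.0000; hedge Δ=0.0000, bond B=0.0000.
  t=2,j=1: stock 98.7624 → up 127.4035 (V=25.0000), down 86.9109 (V=0.0000). Price 16.6297; hedge Δ=0.6174, bond B=-44.3459.
  t=2,j=2: stock 144.7767 → up 186.7619 (V=25.0000), down 127.4035 (V=25.0000). Price 20.6612; hedge Δ=0.0000, bond B=20.6612.
  t=1,j=0: stock 76.5600 → up 98.7624 (V=16.6297), down 67.3728 (V=0.0000). Price 11.0619; hedge Δ=0.5298, bond B=-29.4984.
  t=1,j=1: stock 112.2300 → up 144.7767 (V=20.6612), down 98.7624 (V=16.6297). Price 16.4252; hedge Δ=0.0876, bond B=6.5924.
  t=0,j=0: stock 87.0000 → up 112.2300 (V=16.4252), down 76.5600 (V=11.0619). Price 12.7097; hedge Δ=0.1504, bond B=-0.3716.
Each (Δ,B) replicates both successor values, so the strategy is self-financing and V0 is arbitrage-free.

(0,0): Delta=0.1504 Bond=-0.3716
(1,0): Delta=0.5298 Bond=-29.4984
(1,1): Delta=0.0876 Bond=6.5924
(2,0): Delta=0.0000 Bond=0.0000
(2,1): Delta=0.6174 Bond=-44.3459
(2,2): Delta=0.0000 Bond=20.6612
V0=12.7097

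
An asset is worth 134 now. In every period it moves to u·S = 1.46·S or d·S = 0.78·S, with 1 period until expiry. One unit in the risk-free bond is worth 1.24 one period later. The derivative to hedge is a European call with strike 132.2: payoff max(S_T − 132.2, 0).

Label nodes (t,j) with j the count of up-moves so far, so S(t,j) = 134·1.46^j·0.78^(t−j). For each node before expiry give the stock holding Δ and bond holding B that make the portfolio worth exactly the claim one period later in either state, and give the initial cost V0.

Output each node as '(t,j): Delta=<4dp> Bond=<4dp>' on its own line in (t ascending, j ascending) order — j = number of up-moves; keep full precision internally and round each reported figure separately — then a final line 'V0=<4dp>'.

(0,0): Delta=0.6962 Bond=-58.6850
V0=34.6091

Risk-neutral probability p* = (R−d)/(u−d) = (1.24−0.78)/(1.46−0.78) = 0.6765.
Terminal payoffs: V(1,0)=0.0000, V(1,1)=63.4400
(0,0): S=134.0000. Δ = (V_up−V_dn)/(S_up−S_dn) = (63.4400−0.0000)/(195.6400−104.5200) = 0.6962. V = [p*·63.4400 + (1−p*)·0.0000]/1.24 = 34.6091. B = V − Δ·S = -58.6850.
The time-0 hedge costs 34.6091, which is the no-arbitrage price.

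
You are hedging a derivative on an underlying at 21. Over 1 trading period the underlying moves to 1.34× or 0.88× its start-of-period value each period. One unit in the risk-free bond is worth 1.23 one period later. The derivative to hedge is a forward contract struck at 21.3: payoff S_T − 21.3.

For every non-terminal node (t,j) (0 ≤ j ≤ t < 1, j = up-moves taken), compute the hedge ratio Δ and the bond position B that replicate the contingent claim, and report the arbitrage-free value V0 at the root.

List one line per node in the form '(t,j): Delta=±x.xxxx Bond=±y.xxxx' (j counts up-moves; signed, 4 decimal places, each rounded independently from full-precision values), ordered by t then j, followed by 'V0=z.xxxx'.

Under the risk-neutral measure, an up-move has probability p* = (R−d)/(u−d) = 0.7609 and values discount at R = 1.23.
Terminal payoffs: V(1,0)=-2.8200, V(1,1)=6.8400
(0,0): S=21.0000. Δ = (V_up−V_dn)/(S_up−S_dn) = (6.8400−-2.8200)/(28.1400−18.4800) = 1.0000. V = [p*·6.8400 + (1−p*)·-2.8200]/1.23 = 3.6829. B = V − Δ·S = -17.3171.
Self-financing check: at every node Δ·S+B equals the discounted successor values.

(0,0): Delta=1.0000 Bond=-17.3171
V0=3.6829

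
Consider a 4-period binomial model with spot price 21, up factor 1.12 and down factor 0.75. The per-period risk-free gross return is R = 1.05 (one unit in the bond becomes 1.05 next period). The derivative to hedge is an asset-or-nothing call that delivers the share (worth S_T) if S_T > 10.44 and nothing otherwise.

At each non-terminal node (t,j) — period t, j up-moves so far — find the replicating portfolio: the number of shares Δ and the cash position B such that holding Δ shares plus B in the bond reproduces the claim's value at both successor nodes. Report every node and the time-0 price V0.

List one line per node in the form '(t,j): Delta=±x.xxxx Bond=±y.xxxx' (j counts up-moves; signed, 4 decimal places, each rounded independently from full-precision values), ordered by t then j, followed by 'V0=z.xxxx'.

(0,0): Delta=1.0936 Bond=-2.1514
(1,0): Delta=1.4556 Bond=-7.9600
(1,1): Delta=1.0370 Bond=-0.9287
(2,0): Delta=2.6180 Bond=-22.0891
(2,1): Delta=1.2739 Bond=-5.1541
(2,2): Delta=1.0000 Bond=0.0000
(3,0): Delta=0.0000 Bond=0.0000
(3,1): Delta=3.0270 Bond=-28.6054
(3,2): Delta=1.0000 Bond=0.0000
(3,3): Delta=1.0000 Bond=0.0000
V0=20.8137

Risk-neutral probability p* = (R−d)/(u−d) = (1.05−0.75)/(1.12−0.75) = 0.8108.
Terminal values V(4,·): V(4,0)=0.0000, V(4,1)=0.0000, V(4,2)=14.8176, V(4,3)=22.1276, V(4,4)=33.0439
  t=3,j=0: stock 8.8594 → up 9.9225 (V=0.0000), down 6.6445 (V=0.0000). Price 0.0000; hedge Δ=0.0000, bond B=0.0000.
  t=3,j=1: stock 13.2300 → up 14.8176 (V=14.8176), down 9.9225 (V=0.0000). Price 11.4422; hedge Δ=3.0270, bond B=-28.6054.
  t=3,j=2: stock 19.7568 → up 22.1276 (V=22.1276), down 14.8176 (V=14.8176). Price 19.7568; hedge Δ=1.0000, bond B=0.0000.
  t=3,j=3: stock 29.5035 → up 33.0439 (V=33.0439), down 22.1276 (V=22.1276). Price 29.5035; hedge Δ=1.0000, bond B=0.0000.
  t=2,j=0: stock 11.8125 → up 13.2300 (V=11.4422), down 8.8594 (V=0.0000). Price 8.8356; hedge Δ=2.6180, bond B=-22.0891.
  t=2,j=1: stock 17.6400 → up 19.7568 (V=19.7568), down 13.2300 (V=11.4422). Price 17.3179; hedge Δ=1.2739, bond B=-5.1541.
  t=2,j=2: stock 26.3424 → up 29.5035 (V=29.5035), down 19.7568 (V=19.7568). Price 26.3424; hedge Δ=1.0000, bond B=0.0000.
  t=1,j=0: stock 15.7500 → up 17.6400 (V=17.3179), down 11.8125 (V=8.8356). Price 14.9649; hedge Δ=1.4556, bond B=-7.9600.
  t=1,j=1: stock 23.5200 → up 26.3424 (V=26.3424), down 17.6400 (V=17.3179). Price 23.4620; hedge Δ=1.0370, bond B=-0.9287.
  t=0,j=0: stock 21.0000 → up 23.5200 (V=23.4620), down 15.7500 (V=14.9649). Price 20.8137; hedge Δ=1.0936, bond B=-2.1514.
Self-financing check: at every node Δ·S+B equals the discounted successor values.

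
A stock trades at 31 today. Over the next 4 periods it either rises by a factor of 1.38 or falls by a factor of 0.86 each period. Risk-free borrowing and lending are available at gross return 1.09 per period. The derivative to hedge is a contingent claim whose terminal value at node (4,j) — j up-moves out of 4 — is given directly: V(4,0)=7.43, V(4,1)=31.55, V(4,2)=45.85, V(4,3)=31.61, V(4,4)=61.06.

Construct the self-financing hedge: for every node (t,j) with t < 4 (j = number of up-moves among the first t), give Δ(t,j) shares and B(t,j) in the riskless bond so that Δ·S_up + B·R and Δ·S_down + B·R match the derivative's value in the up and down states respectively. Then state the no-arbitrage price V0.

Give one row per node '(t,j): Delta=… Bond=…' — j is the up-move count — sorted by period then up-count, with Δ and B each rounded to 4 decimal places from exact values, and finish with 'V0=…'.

(0,0): Delta=0.3819 Bond=13.3655
(1,0): Delta=0.7146 Bond=5.6977
(1,1): Delta=0.1205 Bond=25.7530
(2,0): Delta=1.5218 Bond=-12.2960
(2,1): Delta=0.0804 Bond=29.5449
(2,2): Delta=0.1519 Bond=26.2122
(3,0): Delta=2.3524 Bond=-29.7805
(3,1): Delta=0.8692 Bond=7.2477
(3,2): Delta=-0.5394 Bond=63.6704
(3,3): Delta=0.6952 Bond=-15.6842
V0=25.2047

Since d<R<u, set p* = (R−d)/(u−d) = 0.4423; price each node as the discounted p*-expectation of its children.
Terminal payoffs: V(4,0)=7.4300, V(4,1)=31.5500, V(4,2)=45.8500, V(4,3)=31.6100, V(4,4)=61.0600
(3,0): S=19.7177. Δ = (V_up−V_dn)/(S_up−S_dn) = (31.5500−7.4300)/(27.2105−16.9573) = 2.3524. V = [p*·31.5500 + (1−p*)·7.4300]/1.09 = 16.6041. B = V − Δ·S = -29.7805.
(3,1): S=31.6401. Δ = (V_up−V_dn)/(S_up−S_dn) = (45.8500−31.5500)/(43.6633−27.2105) = 0.8692. V = [p*·45.8500 + (1−p*)·31.5500]/1.09 = 34.7477. B = V − Δ·S = 7.2477.
(3,2): S=50.7713. Δ = (V_up−V_dn)/(S_up−S_dn) = (31.6100−45.8500)/(70.0644−43.6633) = -0.5394. V = [p*·31.6100 + (1−p*)·45.8500]/1.09 = 36.2858. B = V − Δ·S = 63.6704.
(3,3): S=81.4702. Δ = (V_up−V_dn)/(S_up−S_dn) = (61.0600−31.6100)/(112.4289−70.0644) = 0.6952. V = [p*·61.0600 + (1−p*)·31.6100]/1.09 = 40.9504. B = V − Δ·S = -15.6842.
(2,0): S=22.9276. Δ = (V_up−V_dn)/(S_up−S_dn) = (34.7477−16.6041)/(31.6401−19.7177) = 1.5218. V = [p*·34.7477 + (1−p*)·16.6041]/1.09 = 22.5956. B = V − Δ·S = -12.2960.
(2,1): S=36.7908. Δ = (V_up−V_dn)/(S_up−S_dn) = (36.2858−34.7477)/(50.7713−31.6401) = 0.0804. V = [p*·36.2858 + (1−p*)·34.7477]/1.09 = 32.5028. B = V − Δ·S = 29.5449.
(2,2): S=59.0364. Δ = (V_up−V_dn)/(S_up−S_dn) = (40.9504−36.2858)/(81.4702−50.7713) = 0.1519. V = [p*·40.9504 + (1−p*)·36.2858]/1.09 = 35.1826. B = V − Δ·S = 26.2122.
(1,0): S=26.6600. Δ = (V_up−V_dn)/(S_up−S_dn) = (32.5028−22.5956)/(36.7908−22.9276) = 0.7146. V = [p*·32.5028 + (1−p*)·22.5956]/1.09 = 24.7501. B = V − Δ·S = 5.6977.
(1,1): S=42.7800. Δ = (V_up−V_dn)/(S_up−S_dn) = (35.1826−32.5028)/(59.0364−36.7908) = 0.1205. V = [p*·35.1826 + (1−p*)·32.5028]/1.09 = 30.9065. B = V − Δ·S = 25.7530.
(0,0): S=31.0000. Δ = (V_up−V_dn)/(S_up−S_dn) = (30.9065−24.7501)/(42.7800−26.6600) = 0.3819. V = [p*·30.9065 + (1−p*)·24.7501]/1.09 = 25.2047. B = V − Δ·S = 13.3655.
Each (Δ,B) replicates both successor values, so the strategy is self-financing and V0 is arbitrage-free.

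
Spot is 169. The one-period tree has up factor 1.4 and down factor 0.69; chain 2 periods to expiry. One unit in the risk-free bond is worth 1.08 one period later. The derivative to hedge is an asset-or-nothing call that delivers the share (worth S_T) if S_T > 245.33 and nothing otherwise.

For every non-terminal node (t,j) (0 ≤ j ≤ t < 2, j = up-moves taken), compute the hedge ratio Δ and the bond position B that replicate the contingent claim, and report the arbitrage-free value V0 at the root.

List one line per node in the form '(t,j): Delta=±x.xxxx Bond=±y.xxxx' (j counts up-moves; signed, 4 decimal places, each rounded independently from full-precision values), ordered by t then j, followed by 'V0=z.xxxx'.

(0,0): Delta=1.4040 Bond=-151.5976
(1,0): Delta=0.0000 Bond=0.0000
(1,1): Delta=1.9718 Bond=-298.0642
V0=85.6856

Risk-neutral probability p* = (R−d)/(u−d) = (1.08−0.69)/(1.4−0.69) = 0.5493.
Terminal payoffs: V(2,0)=0.0000, V(2,1)=0.0000, V(2,2)=331.2400
  t=1,j=0: stock 116.6100 → up 163.2540 (V=0.0000), down 80.4609 (V=0.0000). Price 0.0000; hedge Δ=0.0000, bond B=0.0000.
  t=1,j=1: stock 236.6000 → up 331.2400 (V=331.2400), down 163.2540 (V=0.0000). Price 168.4710; hedge Δ=1.9718, bond B=-298.0642.
  t=0,j=0: stock 169.0000 → up 236.6000 (V=168.4710), down 116.6100 (V=0.0000). Price 85.6856; hedge Δ=1.4040, bond B=-151.5976.
Root portfolio cost Δ·169+B reproduces V0=85.6856.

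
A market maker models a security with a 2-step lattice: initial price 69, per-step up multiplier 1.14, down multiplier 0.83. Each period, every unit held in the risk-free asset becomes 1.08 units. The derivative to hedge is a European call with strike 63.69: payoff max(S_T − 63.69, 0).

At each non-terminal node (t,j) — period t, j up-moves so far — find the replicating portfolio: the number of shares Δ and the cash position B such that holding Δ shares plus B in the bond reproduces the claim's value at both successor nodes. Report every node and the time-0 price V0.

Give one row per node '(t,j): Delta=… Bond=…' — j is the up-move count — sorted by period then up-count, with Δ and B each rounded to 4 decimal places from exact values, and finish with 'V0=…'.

No-arbitrage ⇒ martingale measure with p* = (R−d)/(u−d) = 0.8065.
At expiry t=2: V(2,0)=0.0000, V(2,1)=1.5978, V(2,2)=25.9824
(1,0): S=57.2700. Δ = (V_up−V_dn)/(S_up−S_dn) = (1.5978−0.0000)/(65.2878−47.5341) = 0.0900. V = [p*·1.5978 + (1−p*)·0.0000]/1.08 = 1.1931. B = V − Δ·S = -3.9611.
(1,1): S=78.6600. Δ = (V_up−V_dn)/(S_up−S_dn) = (25.9824−1.5978)/(89.6724−65.2878) = 1.0000. V = [p*·25.9824 + (1−p*)·1.5978]/1.08 = 19.6878. B = V − Δ·S = -58.9722.
(0,0): S=69.0000. Δ = (V_up−V_dn)/(S_up−S_dn) = (19.6878−1.1931)/(78.6600−57.2700) = 0.8646. V = [p*·19.6878 + (1−p*)·1.1931]/1.08 = 14.9150. B = V − Δ·S = -44.7453.
Root portfolio cost Δ·69+B reproduces V0=14.9150.

(0,0): Delta=0.8646 Bond=-44.7453
(1,0): Delta=0.0900 Bond=-3.9611
(1,1): Delta=1.0000 Bond=-58.9722
V0=14.9150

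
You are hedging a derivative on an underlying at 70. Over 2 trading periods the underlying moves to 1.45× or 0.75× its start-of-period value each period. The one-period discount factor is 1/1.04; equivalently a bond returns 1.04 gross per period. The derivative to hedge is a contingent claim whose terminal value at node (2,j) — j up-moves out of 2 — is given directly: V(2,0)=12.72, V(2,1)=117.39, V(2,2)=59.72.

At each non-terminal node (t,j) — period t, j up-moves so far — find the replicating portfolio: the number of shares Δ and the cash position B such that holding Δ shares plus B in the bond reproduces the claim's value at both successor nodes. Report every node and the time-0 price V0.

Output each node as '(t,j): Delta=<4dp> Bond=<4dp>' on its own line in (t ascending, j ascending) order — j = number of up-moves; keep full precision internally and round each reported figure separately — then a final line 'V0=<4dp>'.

Under the risk-neutral measure, an up-move has probability p* = (R−d)/(u−d) = 0.4143 and values discount at R = 1.04.
Terminal values V(2,·): V(2,0)=12.7200, V(2,1)=117.3900, V(2,2)=59.7200
Node (1,0) S=52.5000: V=(p*·117.3900+(1−p*)·12.7200)/1.04=53.9262; Δ=(117.3900−12.7200)/(76.1250−39.3750)=2.8482; B=V−Δ·S=-95.6023
Node (1,1) S=101.5000: V=(p*·59.7200+(1−p*)·117.3900)/1.04=89.9021; Δ=(59.7200−117.3900)/(147.1750−76.1250)=-0.8117; B=V−Δ·S=172.2878
Node (0,0) S=70.0000: V=(p*·89.9021+(1−p*)·53.9262)/1.04=66.1832; Δ=(89.9021−53.9262)/(101.5000−52.5000)=0.7342; B=V−Δ·S=14.7891
Check: Δ(0,0)·S0 + B(0,0) = 66.1832 = V0.

(0,0): Delta=0.7342 Bond=14.7891
(1,0): Delta=2.8482 Bond=-95.6023
(1,1): Delta=-0.8117 Bond=172.2878
V0=66.1832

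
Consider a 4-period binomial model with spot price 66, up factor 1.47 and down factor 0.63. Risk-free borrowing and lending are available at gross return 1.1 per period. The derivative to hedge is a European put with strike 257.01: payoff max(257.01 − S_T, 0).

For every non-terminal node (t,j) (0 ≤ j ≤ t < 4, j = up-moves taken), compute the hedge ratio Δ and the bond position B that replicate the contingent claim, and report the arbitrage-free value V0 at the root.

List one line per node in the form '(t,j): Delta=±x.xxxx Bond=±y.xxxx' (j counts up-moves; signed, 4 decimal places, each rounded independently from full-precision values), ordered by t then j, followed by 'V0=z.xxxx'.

(0,0): Delta=-0.8785 Bond=170.9492
(1,0): Delta=-1.0000 Bond=193.0954
(1,1): Delta=-0.8375 Bond=184.0675
(2,0): Delta=-1.0000 Bond=212.4050
(2,1): Delta=-1.0000 Bond=212.4050
(2,2): Delta=-0.7827 Bond=194.6564
(3,0): Delta=-1.0000 Bond=233.6455
(3,1): Delta=-1.0000 Bond=233.6455
(3,2): Delta=-1.0000 Bond=233.6455
(3,3): Delta=-0.7094 Bond=198.7525
V0=112.9672

Risk-neutral probability p* = (R−d)/(u−d) = (1.1−0.63)/(1.47−0.63) = 0.5595.
At expiry t=4: V(4,0)=246.6130, V(4,1)=232.7504, V(4,2)=200.4044, V(4,3)=124.9302, V(4,4)=0.0000
(3,0): S=16.5031. Δ = (V_up−V_dn)/(S_up−S_dn) = (232.7504−246.6130)/(24.2596−10.3970) = -1.0000. V = [p*·232.7504 + (1−p*)·246.6130]/1.1 = 217.1424. B = V − Δ·S = 233.6455.
(3,1): S=38.5072. Δ = (V_up−V_dn)/(S_up−S_dn) = (200.4044−232.7504)/(56.6056−24.2596) = -1.0000. V = [p*·200.4044 + (1−p*)·232.7504]/1.1 = 195.1382. B = V − Δ·S = 233.6455.
(3,2): S=89.8502. Δ = (V_up−V_dn)/(S_up−S_dn) = (124.9302−200.4044)/(132.0798−56.6056) = -1.0000. V = [p*·124.9302 + (1−p*)·200.4044]/1.1 = 143.7952. B = V − Δ·S = 233.6455.
(3,3): S=209.6505. Δ = (V_up−V_dn)/(S_up−S_dn) = (0.0000−124.9302)/(308.1863−132.0798) = -0.7094. V = [p*·0.0000 + (1−p*)·124.9302]/1.1 = 50.0262. B = V − Δ·S = 198.7525.
(2,0): S=26.1954. Δ = (V_up−V_dn)/(S_up−S_dn) = (195.1382−217.1424)/(38.5072−16.5031) = -1.0000. V = [p*·195.1382 + (1−p*)·217.1424]/1.1 = 186.2096. B = V − Δ·S = 212.4050.
(2,1): S=61.1226. Δ = (V_up−V_dn)/(S_up−S_dn) = (143.7952−195.1382)/(89.8502−38.5072) = -1.0000. V = [p*·143.7952 + (1−p*)·195.1382]/1.1 = 151.2824. B = V − Δ·S = 212.4050.
(2,2): S=142.6194. Δ = (V_up−V_dn)/(S_up−S_dn) = (50.0262−143.7952)/(209.6505−89.8502) = -0.7827. V = [p*·50.0262 + (1−p*)·143.7952]/1.1 = 83.0265. B = V − Δ·S = 194.6564.
(1,0): S=41.5800. Δ = (V_up−V_dn)/(S_up−S_dn) = (151.2824−186.2096)/(61.1226−26.1954) = -1.0000. V = [p*·151.2824 + (1−p*)·186.2096]/1.1 = 151.5154. B = V − Δ·S = 193.0954.
(1,1): S=97.0200. Δ = (V_up−V_dn)/(S_up−S_dn) = (83.0265−151.2824)/(142.6194−61.1226) = -0.8375. V = [p*·83.0265 + (1−p*)·151.2824]/1.1 = 102.8106. B = V − Δ·S = 184.0675.
(0,0): S=66.0000. Δ = (V_up−V_dn)/(S_up−S_dn) = (102.8106−151.5154)/(97.0200−41.5800) = -0.8785. V = [p*·102.8106 + (1−p*)·151.5154]/1.1 = 112.9672. B = V − Δ·S = 170.9492.
Root portfolio cost Δ·66+B reproduces V0=112.9672.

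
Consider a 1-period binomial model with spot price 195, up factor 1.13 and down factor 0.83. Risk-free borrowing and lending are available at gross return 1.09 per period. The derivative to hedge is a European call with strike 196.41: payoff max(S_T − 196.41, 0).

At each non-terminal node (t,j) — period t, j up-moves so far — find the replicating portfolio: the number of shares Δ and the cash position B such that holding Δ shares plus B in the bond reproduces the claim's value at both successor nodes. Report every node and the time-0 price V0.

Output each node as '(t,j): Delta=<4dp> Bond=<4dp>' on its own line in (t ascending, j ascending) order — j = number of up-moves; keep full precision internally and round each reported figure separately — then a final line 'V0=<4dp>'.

Risk-neutral probability p* = (R−d)/(u−d) = (1.09−0.83)/(1.13−0.83) = 0.8667.
Payoff layer (t=1): V(1,0)=0.0000, V(1,1)=23.9400
  t=0,j=0: stock 195.0000 → up 220.3500 (V=23.9400), down 161.8500 (V=0.0000). Price 19.0349; hedge Δ=0.4092, bond B=-60.7651.
The time-0 hedge costs 19.0349, which is the no-arbitrage price.

(0,0): Delta=0.4092 Bond=-60.7651
V0=19.0349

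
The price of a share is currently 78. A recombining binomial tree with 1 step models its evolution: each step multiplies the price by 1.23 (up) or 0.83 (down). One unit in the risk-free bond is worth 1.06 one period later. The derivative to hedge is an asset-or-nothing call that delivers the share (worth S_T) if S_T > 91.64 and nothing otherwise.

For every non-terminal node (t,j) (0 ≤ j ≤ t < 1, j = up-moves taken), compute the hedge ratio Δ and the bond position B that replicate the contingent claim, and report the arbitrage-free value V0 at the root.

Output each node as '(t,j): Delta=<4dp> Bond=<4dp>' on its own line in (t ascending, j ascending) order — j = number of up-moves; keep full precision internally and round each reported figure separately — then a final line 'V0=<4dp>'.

Since d<R<u, set p* = (R−d)/(u−d) = 0.5750; price each node as the discounted p*-expectation of its children.
Payoff layer (t=1): V(1,0)=0.0000, V(1,1)=95.9400
(0,0): S=78.0000. Δ = (V_up−V_dn)/(S_up−S_dn) = (95.9400−0.0000)/(95.9400−64.7400) = 3.0750. V = [p*·95.9400 + (1−p*)·0.0000]/1.06 = 52.0429. B = V − Δ·S = -187.8071.
Root portfolio cost Δ·78+B reproduces V0=52.0429.

(0,0): Delta=3.0750 Bond=-187.8071
V0=52.0429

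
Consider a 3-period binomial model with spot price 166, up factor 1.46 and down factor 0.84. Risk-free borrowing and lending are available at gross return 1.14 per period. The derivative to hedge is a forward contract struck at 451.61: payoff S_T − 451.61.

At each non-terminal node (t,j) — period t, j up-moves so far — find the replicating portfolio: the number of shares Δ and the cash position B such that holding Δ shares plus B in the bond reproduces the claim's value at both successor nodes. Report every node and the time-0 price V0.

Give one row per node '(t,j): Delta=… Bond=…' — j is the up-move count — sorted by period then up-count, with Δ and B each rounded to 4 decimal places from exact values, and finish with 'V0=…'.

(0,0): Delta=1.0000 Bond=-304.8239
(1,0): Delta=1.0000 Bond=-347.4992
(1,1): Delta=1.0000 Bond=-347.4992
(2,0): Delta=1.0000 Bond=-396.1491
(2,1): Delta=1.0000 Bond=-396.1491
(2,2): Delta=1.0000 Bond=-396.1491
V0=-138.8239

Risk-neutral probability p* = (R−d)/(u−d) = (1.14−0.84)/(1.46−0.84) = 0.4839.
Terminal payoffs: V(3,0)=-353.2211, V(3,1)=-280.6008, V(3,2)=-154.3797, V(3,3)=65.0046
  t=2,j=0: stock 117.1296 → up 171.0092 (V=-280.6008), down 98.3889 (V=-353.2211). Price -279.0195; hedge Δ=1.0000, bond B=-396.1491.
  t=2,j=1: stock 203.5824 → up 297.2303 (V=-154.3797), down 171.0092 (V=-280.6008). Price -192.5667; hedge Δ=1.0000, bond B=-396.1491.
  t=2,j=2: stock 353.8456 → up 516.6146 (V=65.0046), down 297.2303 (V=-154.3797). Price -42.3035; hedge Δ=1.0000, bond B=-396.1491.
  t=1,j=0: stock 139.4400 → up 203.5824 (V=-192.5667), down 117.1296 (V=-279.0195). Price -208.0592; hedge Δ=1.0000, bond B=-347.4992.
  t=1,j=1: stock 242.3600 → up 353.8456 (V=-42.3035), down 203.5824 (V=-192.5667). Price -105.1392; hedge Δ=1.0000, bond B=-347.4992.
  t=0,j=0: stock 166.0000 → up 242.3600 (V=-105.1392), down 139.4400 (V=-208.0592). Price -138.8239; hedge Δ=1.0000, bond B=-304.8239.
Check: Δ(0,0)·S0 + B(0,0) = -138.8239 = V0.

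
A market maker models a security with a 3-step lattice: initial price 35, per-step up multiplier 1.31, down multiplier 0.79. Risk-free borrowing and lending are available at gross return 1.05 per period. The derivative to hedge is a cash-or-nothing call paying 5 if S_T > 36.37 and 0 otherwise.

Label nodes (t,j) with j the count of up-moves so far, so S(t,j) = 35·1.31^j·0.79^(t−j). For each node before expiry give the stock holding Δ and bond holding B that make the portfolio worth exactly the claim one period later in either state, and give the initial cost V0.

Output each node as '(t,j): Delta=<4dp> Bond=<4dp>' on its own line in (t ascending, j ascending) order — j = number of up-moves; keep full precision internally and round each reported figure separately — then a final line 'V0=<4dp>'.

(0,0): Delta=0.1246 Bond=-2.2011
(1,0): Delta=0.1656 Bond=-3.4450
(1,1): Delta=0.0999 Bond=-1.1774
(2,0): Delta=0.0000 Bond=0.0000
(2,1): Delta=0.2655 Bond=-7.2344
(2,2): Delta=0.0000 Bond=4.7619
V0=2.1596

Since d<R<u, set p* = (R−d)/(u−d) = 0.5000; price each node as the discounted p*-expectation of its children.
Terminal values V(3,·): V(3,0)=0.0000, V(3,1)=0.0000, V(3,2)=5.0000, V(3,3)=5.0000
Node (2,0) S=21.8435: V=(p*·0.0000+(1−p*)·0.0000)/1.05=0.0000; Δ=(0.0000−0.0000)/(28.6150−17.2564)=0.0000; B=V−Δ·S=0.0000
Node (2,1) S=36.2215: V=(p*·5.0000+(1−p*)·0.0000)/1.05=2.3810; Δ=(5.0000−0.0000)/(47.4502−28.6150)=0.2655; B=V−Δ·S=-7.2344
Node (2,2) S=60.0635: V=(p*·5.0000+(1−p*)·5.0000)/1.05=4.7619; Δ=(5.0000−5.0000)/(78.6832−47.4502)=0.0000; B=V−Δ·S=4.7619
Node (1,0) S=27.6500: V=(p*·2.3810+(1−p*)·0.0000)/1.05=1.1338; Δ=(2.3810−0.0000)/(36.2215−21.8435)=0.1656; B=V−Δ·S=-3.4450
Node (1,1) S=45.8500: V=(p*·4.7619+(1−p*)·2.3810)/1.05=3.4014; Δ=(4.7619−2.3810)/(60.0635−36.2215)=0.0999; B=V−Δ·S=-1.1774
Node (0,0) S=35.0000: V=(p*·3.4014+(1−p*)·1.1338)/1.05=2.1596; Δ=(3.4014−1.1338)/(45.8500−27.6500)=0.1246; B=V−Δ·S=-2.2011
Self-financing check: at every node Δ·S+B equals the discounted successor values.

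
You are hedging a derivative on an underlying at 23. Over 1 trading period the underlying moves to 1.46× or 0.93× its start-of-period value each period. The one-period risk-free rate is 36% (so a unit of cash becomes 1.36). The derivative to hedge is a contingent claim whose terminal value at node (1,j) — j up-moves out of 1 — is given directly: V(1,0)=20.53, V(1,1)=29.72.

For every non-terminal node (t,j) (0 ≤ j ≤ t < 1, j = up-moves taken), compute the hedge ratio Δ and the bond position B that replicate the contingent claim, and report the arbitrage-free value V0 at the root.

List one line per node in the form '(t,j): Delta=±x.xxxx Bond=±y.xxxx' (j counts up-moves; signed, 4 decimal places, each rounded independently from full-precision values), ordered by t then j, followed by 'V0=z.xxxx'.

(0,0): Delta=0.7539 Bond=3.2383
V0=20.5780

No-arbitrage ⇒ martingale measure with p* = (R−d)/(u−d) = 0.8113.
Terminal values V(1,·): V(1,0)=20.5300, V(1,1)=29.7200
  t=0,j=0: stock 23.0000 → up 33.5800 (V=29.7200), down 21.3900 (V=20.5300). Price 20.5780; hedge Δ=0.7539, bond B=3.2383.
Check: Δ(0,0)·S0 + B(0,0) = 20.5780 = V0.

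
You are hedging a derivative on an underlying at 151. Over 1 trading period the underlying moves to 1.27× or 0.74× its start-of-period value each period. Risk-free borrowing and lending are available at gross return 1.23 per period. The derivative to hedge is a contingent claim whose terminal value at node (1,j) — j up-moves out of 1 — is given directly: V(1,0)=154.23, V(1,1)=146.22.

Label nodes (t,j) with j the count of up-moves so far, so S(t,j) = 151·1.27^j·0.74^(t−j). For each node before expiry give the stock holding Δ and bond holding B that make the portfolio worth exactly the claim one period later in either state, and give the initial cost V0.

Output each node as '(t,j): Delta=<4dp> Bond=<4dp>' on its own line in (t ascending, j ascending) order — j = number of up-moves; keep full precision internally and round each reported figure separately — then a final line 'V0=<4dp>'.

(0,0): Delta=-0.1001 Bond=134.4827
V0=119.3695

Risk-neutral probability p* = (R−d)/(u−d) = (1.23−0.74)/(1.27−0.74) = 0.9245.
Terminal payoffs: V(1,0)=154.2300, V(1,1)=146.2200
Node (0,0) S=151.0000: V=(p*·146.2200+(1−p*)·154.2300)/1.23=119.3695; Δ=(146.2200−154.2300)/(191.7700−111.7400)=-0.1001; B=V−Δ·S=134.4827
Check: Δ(0,0)·S0 + B(0,0) = 119.3695 = V0.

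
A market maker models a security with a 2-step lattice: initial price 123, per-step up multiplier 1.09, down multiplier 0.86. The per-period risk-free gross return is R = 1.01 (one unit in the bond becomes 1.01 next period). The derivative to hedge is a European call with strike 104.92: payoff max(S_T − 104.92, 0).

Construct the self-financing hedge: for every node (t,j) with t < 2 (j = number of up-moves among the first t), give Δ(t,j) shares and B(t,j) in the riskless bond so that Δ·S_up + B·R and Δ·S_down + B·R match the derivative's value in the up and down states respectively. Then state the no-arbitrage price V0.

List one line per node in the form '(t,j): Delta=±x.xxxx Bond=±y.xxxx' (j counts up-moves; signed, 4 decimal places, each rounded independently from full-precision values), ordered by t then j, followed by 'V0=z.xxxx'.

(0,0): Delta=0.8302 Bond=-80.3120
(1,0): Delta=0.4267 Bond=-38.4286
(1,1): Delta=1.0000 Bond=-103.8812
V0=21.8017

The replicating-portfolio and risk-neutral prices coincide; use p* = (1.01−0.86)/(1.09−0.86) = 0.6522 for the latter.
Payoff layer (t=2): V(2,0)=0.0000, V(2,1)=10.3802, V(2,2)=41.2163
  t=1,j=0: stock 105.7800 → up 115.3002 (V=10.3802), down 90.9708 (V=0.0000). Price 6.7027; hedge Δ=0.4267, bond B=-38.4286.
  t=1,j=1: stock 134.0700 → up 146.1363 (V=41.2163), down 115.3002 (V=10.3802). Price 30.1888; hedge Δ=1.0000, bond B=-103.8812.
  t=0,j=0: stock 123.0000 → up 134.0700 (V=30.1888), down 105.7800 (V=6.7027). Price 21.8017; hedge Δ=0.8302, bond B=-80.3120.
Check: Δ(0,0)·S0 + B(0,0) = 21.8017 = V0.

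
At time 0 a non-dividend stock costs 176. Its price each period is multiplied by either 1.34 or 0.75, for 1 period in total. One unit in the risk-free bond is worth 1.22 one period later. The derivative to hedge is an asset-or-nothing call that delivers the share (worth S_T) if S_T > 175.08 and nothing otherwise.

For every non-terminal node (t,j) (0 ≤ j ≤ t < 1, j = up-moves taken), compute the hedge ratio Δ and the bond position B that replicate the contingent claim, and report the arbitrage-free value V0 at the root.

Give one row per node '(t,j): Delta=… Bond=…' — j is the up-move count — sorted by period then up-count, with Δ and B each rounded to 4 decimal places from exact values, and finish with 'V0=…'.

No-arbitrage ⇒ martingale measure with p* = (R−d)/(u−d) = 0.7966.
At expiry t=1: V(1,0)=0.0000, V(1,1)=235.8400
Node (0,0) S=176.0000: V=(p*·235.8400+(1−p*)·0.0000)/1.22=153.9939; Δ=(235.8400−0.0000)/(235.8400−132.0000)=2.2712; B=V−Δ·S=-245.7349
Each (Δ,B) replicates both successor values, so the strategy is self-financing and V0 is arbitrage-free.

(0,0): Delta=2.2712 Bond=-245.7349
V0=153.9939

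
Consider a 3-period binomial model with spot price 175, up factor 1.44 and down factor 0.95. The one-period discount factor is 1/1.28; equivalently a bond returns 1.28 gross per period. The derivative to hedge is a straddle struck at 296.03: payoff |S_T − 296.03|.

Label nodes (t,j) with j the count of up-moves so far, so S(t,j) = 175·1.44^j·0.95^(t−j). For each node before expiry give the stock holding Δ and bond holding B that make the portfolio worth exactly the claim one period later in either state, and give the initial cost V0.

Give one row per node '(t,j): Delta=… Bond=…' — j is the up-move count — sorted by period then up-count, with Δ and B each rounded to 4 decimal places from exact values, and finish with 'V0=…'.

(0,0): Delta=0.4530 Bond=-26.4974
(1,0): Delta=-0.3708 Bond=103.0509
(1,1): Delta=0.7166 Bond=-100.3252
(2,0): Delta=-1.0000 Bond=231.2734
(2,1): Delta=-0.1696 Bond=83.7266
(2,2): Delta=1.0000 Bond=-231.2734
V0=52.7824

Since d<R<u, set p* = (R−d)/(u−d) = 0.6735; price each node as the discounted p*-expectation of its children.
Terminal values V(3,·): V(3,0)=145.9894, V(3,1)=68.6000, V(3,2)=48.7060, V(3,3)=226.5172
Node (2,0) S=157.9375: V=(p*·68.6000+(1−p*)·145.9894)/1.28=73.3359; Δ=(68.6000−145.9894)/(227.4300−150.0406)=-1.0000; B=V−Δ·S=231.2734
Node (2,1) S=239.4000: V=(p*·48.7060+(1−p*)·68.6000)/1.28=43.1266; Δ=(48.7060−68.6000)/(344.7360−227.4300)=-0.1696; B=V−Δ·S=83.7266
Node (2,2) S=362.8800: V=(p*·226.5172+(1−p*)·48.7060)/1.28=131.6066; Δ=(226.5172−48.7060)/(522.5472−344.7360)=1.0000; B=V−Δ·S=-231.2734
Node (1,0) S=166.2500: V=(p*·43.1266+(1−p*)·73.3359)/1.28=41.3991; Δ=(43.1266−73.3359)/(239.4000−157.9375)=-0.3708; B=V−Δ·S=103.0509
Node (1,1) S=252.0000: V=(p*·131.6066+(1−p*)·43.1266)/1.28=80.2462; Δ=(131.6066−43.1266)/(362.8800−239.4000)=0.7166; B=V−Δ·S=-100.3252
Node (0,0) S=175.0000: V=(p*·80.2462+(1−p*)·41.3991)/1.28=52.7824; Δ=(80.2462−41.3991)/(252.0000−166.2500)=0.4530; B=V−Δ·S=-26.4974
Root portfolio cost Δ·175+B reproduces V0=52.7824.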